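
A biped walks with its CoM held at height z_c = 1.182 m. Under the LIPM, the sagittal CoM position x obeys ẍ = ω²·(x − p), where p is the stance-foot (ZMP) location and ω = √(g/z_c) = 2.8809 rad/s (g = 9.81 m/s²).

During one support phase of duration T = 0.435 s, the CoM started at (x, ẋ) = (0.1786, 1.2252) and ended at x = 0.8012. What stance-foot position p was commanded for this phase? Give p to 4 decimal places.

p = 0.2471

ωT = 2.8809·0.435 = 1.253192; cosh(ωT) = 1.893546, sinh(ωT) = 1.607954
x(T) = p + (x₀−p)·cosh(ωT) + (ẋ₀/ω)·sinh(ωT) ⇒ p·(1 − cosh) = x(T) − x₀·cosh − (ẋ₀/ω)·sinh
numerator   = 0.8012 − (0.1786)·1.893546 − (1.2252/2.8809)·1.607954 = -0.220824
denominator = 1 − 1.893546 = -0.893546
p = -0.220824 / -0.893546 = 0.2471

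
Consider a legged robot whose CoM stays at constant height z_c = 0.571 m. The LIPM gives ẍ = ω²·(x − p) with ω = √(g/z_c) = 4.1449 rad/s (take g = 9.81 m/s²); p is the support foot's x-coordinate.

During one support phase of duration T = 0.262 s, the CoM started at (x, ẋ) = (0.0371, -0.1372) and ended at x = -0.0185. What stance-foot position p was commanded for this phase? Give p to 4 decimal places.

ωT = 4.1449·0.262 = 1.085964; cosh(ωT) = 1.649935, sinh(ωT) = 1.312359
x(T) = p + (x₀−p)·cosh(ωT) + (ẋ₀/ω)·sinh(ωT) ⇒ p·(1 − cosh) = x(T) − x₀·cosh − (ẋ₀/ω)·sinh
numerator   = -0.0185 − (0.0371)·1.649935 − (-0.1372/4.1449)·1.312359 = -0.036272
denominator = 1 − 1.649935 = -0.649935
p = -0.036272 / -0.649935 = 0.0558

p = 0.0558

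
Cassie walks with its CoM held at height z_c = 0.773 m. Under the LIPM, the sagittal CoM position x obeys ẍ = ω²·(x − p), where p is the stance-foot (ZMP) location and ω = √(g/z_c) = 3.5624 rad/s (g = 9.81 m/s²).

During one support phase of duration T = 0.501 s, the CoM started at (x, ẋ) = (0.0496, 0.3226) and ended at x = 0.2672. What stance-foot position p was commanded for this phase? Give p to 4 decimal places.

p = 0.0712

ωT = 3.5624·0.501 = 1.784762; cosh(ωT) = 3.063001, sinh(ωT) = 2.895164
x(T) = p + (x₀−p)·cosh(ωT) + (ẋ₀/ω)·sinh(ωT) ⇒ p·(1 − cosh) = x(T) − x₀·cosh − (ẋ₀/ω)·sinh
numerator   = 0.2672 − (0.0496)·3.063001 − (0.3226/3.5624)·2.895164 = -0.146902
denominator = 1 − 3.063001 = -2.063001
p = -0.146902 / -2.063001 = 0.0712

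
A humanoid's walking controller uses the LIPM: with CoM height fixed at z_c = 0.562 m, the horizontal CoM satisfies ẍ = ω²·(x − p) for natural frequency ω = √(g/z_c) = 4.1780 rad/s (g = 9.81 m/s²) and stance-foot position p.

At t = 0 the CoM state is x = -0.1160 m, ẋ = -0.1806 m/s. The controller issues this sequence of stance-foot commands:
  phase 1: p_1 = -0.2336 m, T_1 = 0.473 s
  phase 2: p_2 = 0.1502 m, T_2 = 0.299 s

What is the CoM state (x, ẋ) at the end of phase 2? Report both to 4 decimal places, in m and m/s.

phase 1: p=-0.2336, T=0.473, ωT=1.976194, cosh=3.676913, sinh=3.538317; start (x,ẋ)=(-0.116000, -0.180600) → end (x,ẋ)=(0.045856, 1.074441)
phase 2: p=0.1502, T=0.299, ωT=1.249222, cosh=1.887178, sinh=1.600450; start (x,ẋ)=(0.045856, 1.074441) → end (x,ẋ)=(0.364866, 1.329947)

x = 0.3649, ẋ = 1.3299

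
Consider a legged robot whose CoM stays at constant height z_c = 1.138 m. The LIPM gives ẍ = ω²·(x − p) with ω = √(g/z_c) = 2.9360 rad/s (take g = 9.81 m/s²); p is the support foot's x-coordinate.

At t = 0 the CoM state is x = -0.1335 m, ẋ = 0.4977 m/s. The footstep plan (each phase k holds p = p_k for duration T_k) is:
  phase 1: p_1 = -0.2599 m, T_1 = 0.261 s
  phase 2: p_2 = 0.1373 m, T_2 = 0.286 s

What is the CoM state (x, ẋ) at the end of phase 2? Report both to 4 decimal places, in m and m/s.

phase 1: p=-0.2599, T=0.261, ωT=0.766296, cosh=1.308256, sinh=0.843525; start (x,ẋ)=(-0.133500, 0.497700) → end (x,ẋ)=(0.048455, 0.964160)
phase 2: p=0.1373, T=0.286, ωT=0.839696, cosh=1.373752, sinh=0.941911; start (x,ẋ)=(0.048455, 0.964160) → end (x,ẋ)=(0.324565, 1.078820)

x = 0.3246, ẋ = 1.0788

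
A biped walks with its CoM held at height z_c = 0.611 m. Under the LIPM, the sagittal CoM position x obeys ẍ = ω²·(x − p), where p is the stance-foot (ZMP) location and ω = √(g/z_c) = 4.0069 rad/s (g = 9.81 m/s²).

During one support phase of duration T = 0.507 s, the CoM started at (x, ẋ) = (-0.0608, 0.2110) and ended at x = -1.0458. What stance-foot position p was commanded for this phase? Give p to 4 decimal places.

ωT = 4.0069·0.507 = 2.031498; cosh(ωT) = 3.878321, sinh(ωT) = 3.747182
x(T) = p + (x₀−p)·cosh(ωT) + (ẋ₀/ω)·sinh(ωT) ⇒ p·(1 − cosh) = x(T) − x₀·cosh − (ẋ₀/ω)·sinh
numerator   = -1.0458 − (-0.0608)·3.878321 − (0.2110/4.0069)·3.747182 = -1.007322
denominator = 1 − 3.878321 = -2.878321
p = -1.007322 / -2.878321 = 0.3500

p = 0.3500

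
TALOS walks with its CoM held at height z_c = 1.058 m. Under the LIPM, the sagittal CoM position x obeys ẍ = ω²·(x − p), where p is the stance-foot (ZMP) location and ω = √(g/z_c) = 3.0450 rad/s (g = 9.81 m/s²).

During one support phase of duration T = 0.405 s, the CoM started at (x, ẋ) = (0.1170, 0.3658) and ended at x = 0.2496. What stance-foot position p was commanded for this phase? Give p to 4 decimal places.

p = 0.1821

ωT = 3.0450·0.405 = 1.233225; cosh(ωT) = 1.861816, sinh(ωT) = 1.570465
x(T) = p + (x₀−p)·cosh(ωT) + (ẋ₀/ω)·sinh(ωT) ⇒ p·(1 − cosh) = x(T) − x₀·cosh − (ẋ₀/ω)·sinh
numerator   = 0.2496 − (0.1170)·1.861816 − (0.3658/3.0450)·1.570465 = -0.156895
denominator = 1 − 1.861816 = -0.861816
p = -0.156895 / -0.861816 = 0.1821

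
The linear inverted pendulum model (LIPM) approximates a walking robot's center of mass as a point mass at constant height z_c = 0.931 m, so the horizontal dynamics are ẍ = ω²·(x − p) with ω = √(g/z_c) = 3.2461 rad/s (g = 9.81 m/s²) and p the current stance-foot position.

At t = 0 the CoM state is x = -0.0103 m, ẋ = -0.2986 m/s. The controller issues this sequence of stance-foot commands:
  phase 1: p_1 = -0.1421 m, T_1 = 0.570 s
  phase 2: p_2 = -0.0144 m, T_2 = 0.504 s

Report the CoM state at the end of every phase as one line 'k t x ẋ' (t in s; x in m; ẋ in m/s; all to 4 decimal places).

1 0.5700 0.0021 0.3540
2 1.0740 0.2990 1.0758

phase 1: p=-0.1421, T=0.570, ωT=1.850277, cosh=3.259388, sinh=3.102194; start (x,ẋ)=(-0.010300, -0.298600) → end (x,ẋ)=(0.002125, 0.353977)
phase 2: p=-0.0144, T=0.504, ωT=1.636034, cosh=2.664759, sinh=2.470008; start (x,ẋ)=(0.002125, 0.353977) → end (x,ẋ)=(0.298981, 1.075758)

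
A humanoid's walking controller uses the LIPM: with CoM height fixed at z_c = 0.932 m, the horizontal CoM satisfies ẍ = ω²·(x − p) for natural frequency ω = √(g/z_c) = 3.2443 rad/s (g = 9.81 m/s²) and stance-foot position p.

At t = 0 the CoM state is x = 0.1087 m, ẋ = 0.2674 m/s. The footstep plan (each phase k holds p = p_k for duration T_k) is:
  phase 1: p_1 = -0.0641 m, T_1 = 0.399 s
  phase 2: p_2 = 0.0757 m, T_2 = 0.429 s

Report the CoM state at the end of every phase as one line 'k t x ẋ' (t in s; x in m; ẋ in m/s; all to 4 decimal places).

1 0.3990 0.4139 1.4706
2 0.8280 1.6532 5.2107

phase 1: p=-0.0641, T=0.399, ωT=1.294476, cosh=1.961562, sinh=1.687520; start (x,ẋ)=(0.108700, 0.267400) → end (x,ẋ)=(0.413946, 1.470571)
phase 2: p=0.0757, T=0.429, ωT=1.391805, cosh=2.135364, sinh=1.886738; start (x,ẋ)=(0.413946, 1.470571) → end (x,ẋ)=(1.653195, 5.210656)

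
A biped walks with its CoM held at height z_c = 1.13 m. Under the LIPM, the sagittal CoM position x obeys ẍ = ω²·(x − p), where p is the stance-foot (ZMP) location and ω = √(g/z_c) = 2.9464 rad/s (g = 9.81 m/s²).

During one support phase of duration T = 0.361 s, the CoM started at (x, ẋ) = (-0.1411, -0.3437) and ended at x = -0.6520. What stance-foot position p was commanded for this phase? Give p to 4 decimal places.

p = 0.4419

ωT = 2.9464·0.361 = 1.063650; cosh(ωT) = 1.621060, sinh(ωT) = 1.275867
x(T) = p + (x₀−p)·cosh(ωT) + (ẋ₀/ω)·sinh(ωT) ⇒ p·(1 − cosh) = x(T) − x₀·cosh − (ẋ₀/ω)·sinh
numerator   = -0.6520 − (-0.1411)·1.621060 − (-0.3437/2.9464)·1.275867 = -0.274438
denominator = 1 − 1.621060 = -0.621060
p = -0.274438 / -0.621060 = 0.4419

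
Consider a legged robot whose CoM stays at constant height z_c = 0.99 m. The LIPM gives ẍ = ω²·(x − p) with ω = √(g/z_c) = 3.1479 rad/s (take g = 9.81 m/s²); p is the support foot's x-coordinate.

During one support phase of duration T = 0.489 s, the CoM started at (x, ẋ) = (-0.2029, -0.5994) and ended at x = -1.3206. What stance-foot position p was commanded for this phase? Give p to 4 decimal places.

ωT = 3.1479·0.489 = 1.539323; cosh(ωT) = 2.437980, sinh(ωT) = 2.223454
x(T) = p + (x₀−p)·cosh(ωT) + (ẋ₀/ω)·sinh(ωT) ⇒ p·(1 − cosh) = x(T) − x₀·cosh − (ẋ₀/ω)·sinh
numerator   = -1.3206 − (-0.2029)·2.437980 − (-0.5994/3.1479)·2.223454 = -0.402560
denominator = 1 − 2.437980 = -1.437980
p = -0.402560 / -1.437980 = 0.2799

p = 0.2799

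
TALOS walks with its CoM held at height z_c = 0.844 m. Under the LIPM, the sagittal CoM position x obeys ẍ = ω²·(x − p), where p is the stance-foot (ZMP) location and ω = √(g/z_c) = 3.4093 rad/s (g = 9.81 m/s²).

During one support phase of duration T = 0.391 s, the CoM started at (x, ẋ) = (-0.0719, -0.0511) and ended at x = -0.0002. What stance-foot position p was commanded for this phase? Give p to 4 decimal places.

ωT = 3.4093·0.391 = 1.333036; cosh(ωT) = 2.028108, sinh(ωT) = 1.764433
x(T) = p + (x₀−p)·cosh(ωT) + (ẋ₀/ω)·sinh(ωT) ⇒ p·(1 − cosh) = x(T) − x₀·cosh − (ẋ₀/ω)·sinh
numerator   = -0.0002 − (-0.0719)·2.028108 − (-0.0511/3.4093)·1.764433 = 0.172067
denominator = 1 − 2.028108 = -1.028108
p = 0.172067 / -1.028108 = -0.1674

p = -0.1674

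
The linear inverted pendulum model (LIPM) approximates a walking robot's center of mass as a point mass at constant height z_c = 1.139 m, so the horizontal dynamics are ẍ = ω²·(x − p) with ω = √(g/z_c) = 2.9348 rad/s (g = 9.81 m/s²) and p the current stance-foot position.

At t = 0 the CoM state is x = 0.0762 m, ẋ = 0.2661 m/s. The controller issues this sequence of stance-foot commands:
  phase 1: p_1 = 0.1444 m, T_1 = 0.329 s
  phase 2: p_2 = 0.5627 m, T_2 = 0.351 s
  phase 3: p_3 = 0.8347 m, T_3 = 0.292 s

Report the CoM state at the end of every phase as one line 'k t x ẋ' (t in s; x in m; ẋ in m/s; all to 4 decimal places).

phase 1: p=0.1444, T=0.329, ωT=0.965549, cosh=1.503502, sinh=1.122728; start (x,ẋ)=(0.076200, 0.266100) → end (x,ẋ)=(0.143660, 0.175364)
phase 2: p=0.5627, T=0.351, ωT=1.030115, cosh=1.579177, sinh=1.222211; start (x,ẋ)=(0.143660, 0.175364) → end (x,ẋ)=(-0.026008, -1.226144)
phase 3: p=0.8347, T=0.292, ωT=0.856962, cosh=1.390221, sinh=0.965771; start (x,ẋ)=(-0.026008, -1.226144) → end (x,ẋ)=(-0.765367, -4.144152)

1 0.3290 0.1437 0.1754
2 0.6800 -0.0260 -1.2261
3 0.9720 -0.7654 -4.1442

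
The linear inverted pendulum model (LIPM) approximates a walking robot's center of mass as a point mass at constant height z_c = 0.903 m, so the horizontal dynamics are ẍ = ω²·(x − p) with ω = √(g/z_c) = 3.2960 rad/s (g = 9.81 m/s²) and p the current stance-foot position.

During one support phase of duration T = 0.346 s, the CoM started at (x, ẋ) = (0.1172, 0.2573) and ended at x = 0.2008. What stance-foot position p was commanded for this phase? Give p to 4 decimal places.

p = 0.1531

ωT = 3.2960·0.346 = 1.140416; cosh(ωT) = 1.723878, sinh(ωT) = 1.404192
x(T) = p + (x₀−p)·cosh(ωT) + (ẋ₀/ω)·sinh(ωT) ⇒ p·(1 − cosh) = x(T) − x₀·cosh − (ẋ₀/ω)·sinh
numerator   = 0.2008 − (0.1172)·1.723878 − (0.2573/3.2960)·1.404192 = -0.110856
denominator = 1 − 1.723878 = -0.723878
p = -0.110856 / -0.723878 = 0.1531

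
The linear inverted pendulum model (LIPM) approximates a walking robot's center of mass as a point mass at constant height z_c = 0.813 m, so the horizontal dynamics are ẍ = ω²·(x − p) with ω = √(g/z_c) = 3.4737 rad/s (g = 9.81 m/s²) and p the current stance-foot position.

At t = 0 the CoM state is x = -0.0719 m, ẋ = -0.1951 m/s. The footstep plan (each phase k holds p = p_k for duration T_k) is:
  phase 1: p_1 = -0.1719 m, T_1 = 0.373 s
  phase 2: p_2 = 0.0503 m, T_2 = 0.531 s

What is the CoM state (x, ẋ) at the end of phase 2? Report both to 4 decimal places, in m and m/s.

phase 1: p=-0.1719, T=0.373, ωT=1.295690, cosh=1.963613, sinh=1.689904; start (x,ẋ)=(-0.071900, -0.195100) → end (x,ẋ)=(-0.070452, 0.203921)
phase 2: p=0.0503, T=0.531, ωT=1.844535, cosh=3.241627, sinh=3.083529; start (x,ẋ)=(-0.070452, 0.203921) → end (x,ẋ)=(-0.160117, -0.632369)

x = -0.1601, ẋ = -0.6324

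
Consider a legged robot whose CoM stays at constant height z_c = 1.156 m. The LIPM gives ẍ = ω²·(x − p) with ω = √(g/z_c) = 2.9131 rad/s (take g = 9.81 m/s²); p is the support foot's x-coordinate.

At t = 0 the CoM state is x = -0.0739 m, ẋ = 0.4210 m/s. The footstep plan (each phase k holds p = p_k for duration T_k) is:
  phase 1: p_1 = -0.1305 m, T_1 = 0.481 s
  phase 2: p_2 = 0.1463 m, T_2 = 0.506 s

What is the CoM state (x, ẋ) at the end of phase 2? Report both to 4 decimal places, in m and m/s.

phase 1: p=-0.1305, T=0.481, ωT=1.401201, cosh=2.153187, sinh=1.906886; start (x,ẋ)=(-0.073900, 0.421000) → end (x,ẋ)=(0.266953, 1.220902)
phase 2: p=0.1463, T=0.506, ωT=1.474029, cosh=2.297896, sinh=2.068895; start (x,ẋ)=(0.266953, 1.220902) → end (x,ẋ)=(1.290637, 3.532669)

x = 1.2906, ẋ = 3.5327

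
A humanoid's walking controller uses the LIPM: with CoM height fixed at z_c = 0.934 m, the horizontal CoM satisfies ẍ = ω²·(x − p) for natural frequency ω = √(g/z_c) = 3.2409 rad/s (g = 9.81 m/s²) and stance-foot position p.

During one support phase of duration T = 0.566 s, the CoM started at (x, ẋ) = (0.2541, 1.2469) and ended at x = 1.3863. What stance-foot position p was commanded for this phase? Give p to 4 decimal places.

p = 0.2729

ωT = 3.2409·0.566 = 1.834349; cosh(ωT) = 3.210388, sinh(ωT) = 3.050671
x(T) = p + (x₀−p)·cosh(ωT) + (ẋ₀/ω)·sinh(ωT) ⇒ p·(1 − cosh) = x(T) − x₀·cosh − (ẋ₀/ω)·sinh
numerator   = 1.3863 − (0.2541)·3.210388 − (1.2469/3.2409)·3.050671 = -0.603171
denominator = 1 − 3.210388 = -2.210388
p = -0.603171 / -2.210388 = 0.2729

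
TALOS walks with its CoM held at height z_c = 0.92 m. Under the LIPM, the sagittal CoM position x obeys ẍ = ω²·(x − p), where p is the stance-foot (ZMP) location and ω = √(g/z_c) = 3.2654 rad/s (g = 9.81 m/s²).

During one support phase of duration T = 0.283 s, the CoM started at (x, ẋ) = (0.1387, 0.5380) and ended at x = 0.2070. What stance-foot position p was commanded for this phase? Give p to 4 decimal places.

ωT = 3.2654·0.283 = 0.924108; cosh(ωT) = 1.458253, sinh(ωT) = 1.061368
x(T) = p + (x₀−p)·cosh(ωT) + (ẋ₀/ω)·sinh(ωT) ⇒ p·(1 − cosh) = x(T) − x₀·cosh − (ẋ₀/ω)·sinh
numerator   = 0.2070 − (0.1387)·1.458253 − (0.5380/3.2654)·1.061368 = -0.170128
denominator = 1 − 1.458253 = -0.458253
p = -0.170128 / -0.458253 = 0.3713

p = 0.3713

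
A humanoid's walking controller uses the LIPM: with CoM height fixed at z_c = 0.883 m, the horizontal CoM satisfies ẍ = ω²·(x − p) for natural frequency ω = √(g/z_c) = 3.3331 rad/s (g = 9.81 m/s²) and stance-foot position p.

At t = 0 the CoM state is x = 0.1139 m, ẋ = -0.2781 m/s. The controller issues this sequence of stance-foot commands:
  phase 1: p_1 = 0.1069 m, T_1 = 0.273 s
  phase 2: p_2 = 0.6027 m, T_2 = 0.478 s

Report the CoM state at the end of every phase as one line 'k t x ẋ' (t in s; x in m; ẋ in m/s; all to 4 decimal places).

phase 1: p=0.1069, T=0.273, ωT=0.909936, cosh=1.443357, sinh=1.040807; start (x,ẋ)=(0.113900, -0.278100) → end (x,ẋ)=(0.030163, -0.377114)
phase 2: p=0.6027, T=0.478, ωT=1.593222, cosh=2.561421, sinh=2.358152; start (x,ẋ)=(0.030163, -0.377114) → end (x,ẋ)=(-1.130615, -5.466064)

1 0.2730 0.0302 -0.3771
2 0.7510 -1.1306 -5.4661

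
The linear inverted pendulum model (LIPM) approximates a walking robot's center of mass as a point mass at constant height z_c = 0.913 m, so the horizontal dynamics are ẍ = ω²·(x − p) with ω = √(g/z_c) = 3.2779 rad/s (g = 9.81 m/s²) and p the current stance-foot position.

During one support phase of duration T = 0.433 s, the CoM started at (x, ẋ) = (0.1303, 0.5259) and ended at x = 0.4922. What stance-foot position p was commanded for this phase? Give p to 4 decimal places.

p = 0.0885

ωT = 3.2779·0.433 = 1.419331; cosh(ωT) = 2.188114, sinh(ωT) = 1.946238
x(T) = p + (x₀−p)·cosh(ωT) + (ẋ₀/ω)·sinh(ωT) ⇒ p·(1 − cosh) = x(T) − x₀·cosh − (ẋ₀/ω)·sinh
numerator   = 0.4922 − (0.1303)·2.188114 − (0.5259/3.2779)·1.946238 = -0.105162
denominator = 1 − 2.188114 = -1.188114
p = -0.105162 / -1.188114 = 0.0885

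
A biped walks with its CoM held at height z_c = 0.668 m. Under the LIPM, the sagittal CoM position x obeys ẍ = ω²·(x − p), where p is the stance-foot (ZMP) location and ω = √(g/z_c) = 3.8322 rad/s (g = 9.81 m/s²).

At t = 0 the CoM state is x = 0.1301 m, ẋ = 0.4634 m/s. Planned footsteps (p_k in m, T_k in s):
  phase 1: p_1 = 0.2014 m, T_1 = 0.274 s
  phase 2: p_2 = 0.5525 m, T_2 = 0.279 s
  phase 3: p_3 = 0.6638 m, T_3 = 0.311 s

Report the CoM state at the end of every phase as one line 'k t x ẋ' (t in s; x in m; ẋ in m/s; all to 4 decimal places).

phase 1: p=0.2014, T=0.274, ωT=1.050023, cosh=1.603823, sinh=1.253893; start (x,ẋ)=(0.130100, 0.463400) → end (x,ẋ)=(0.238672, 0.400603)
phase 2: p=0.5525, T=0.279, ωT=1.069184, cosh=1.628145, sinh=1.284856; start (x,ẋ)=(0.238672, 0.400603) → end (x,ẋ)=(0.175856, -0.892997)
phase 3: p=0.6638, T=0.311, ωT=1.191814, cosh=1.798360, sinh=1.494690; start (x,ẋ)=(0.175856, -0.892997) → end (x,ẋ)=(-0.561999, -4.400851)

1 0.2740 0.2387 0.4006
2 0.5530 0.1759 -0.8930
3 0.8640 -0.5620 -4.4009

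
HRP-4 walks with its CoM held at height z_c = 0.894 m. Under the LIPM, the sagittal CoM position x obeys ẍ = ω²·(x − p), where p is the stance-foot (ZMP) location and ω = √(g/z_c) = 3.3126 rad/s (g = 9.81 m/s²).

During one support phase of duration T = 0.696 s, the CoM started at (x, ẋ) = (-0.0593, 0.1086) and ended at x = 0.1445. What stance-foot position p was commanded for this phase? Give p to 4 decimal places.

ωT = 3.3126·0.696 = 2.305570; cosh(ωT) = 5.064796, sinh(ωT) = 4.965094
x(T) = p + (x₀−p)·cosh(ωT) + (ẋ₀/ω)·sinh(ωT) ⇒ p·(1 − cosh) = x(T) − x₀·cosh − (ẋ₀/ω)·sinh
numerator   = 0.1445 − (-0.0593)·5.064796 − (0.1086/3.3126)·4.965094 = 0.282067
denominator = 1 − 5.064796 = -4.064796
p = 0.282067 / -4.064796 = -0.0694

p = -0.0694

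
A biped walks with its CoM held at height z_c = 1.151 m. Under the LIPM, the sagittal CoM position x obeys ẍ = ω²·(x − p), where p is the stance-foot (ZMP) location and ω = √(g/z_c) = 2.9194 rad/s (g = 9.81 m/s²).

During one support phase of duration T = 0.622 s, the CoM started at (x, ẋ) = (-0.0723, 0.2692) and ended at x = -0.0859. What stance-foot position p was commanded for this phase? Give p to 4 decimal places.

ωT = 2.9194·0.622 = 1.815867; cosh(ωT) = 3.154549, sinh(ωT) = 2.991852
x(T) = p + (x₀−p)·cosh(ωT) + (ẋ₀/ω)·sinh(ωT) ⇒ p·(1 − cosh) = x(T) − x₀·cosh − (ẋ₀/ω)·sinh
numerator   = -0.0859 − (-0.0723)·3.154549 − (0.2692/2.9194)·2.991852 = -0.133707
denominator = 1 − 3.154549 = -2.154549
p = -0.133707 / -2.154549 = 0.0621

p = 0.0621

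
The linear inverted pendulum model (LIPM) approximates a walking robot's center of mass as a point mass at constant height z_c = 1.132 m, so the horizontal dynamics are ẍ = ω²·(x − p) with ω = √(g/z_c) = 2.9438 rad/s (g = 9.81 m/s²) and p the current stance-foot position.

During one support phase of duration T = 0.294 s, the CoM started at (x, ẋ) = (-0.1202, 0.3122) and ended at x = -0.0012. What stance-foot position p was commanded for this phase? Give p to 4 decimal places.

ωT = 2.9438·0.294 = 0.865477; cosh(ωT) = 1.398495, sinh(ωT) = 0.977645
x(T) = p + (x₀−p)·cosh(ωT) + (ẋ₀/ω)·sinh(ωT) ⇒ p·(1 − cosh) = x(T) − x₀·cosh − (ẋ₀/ω)·sinh
numerator   = -0.0012 − (-0.1202)·1.398495 − (0.3122/2.9438)·0.977645 = 0.063217
denominator = 1 − 1.398495 = -0.398495
p = 0.063217 / -0.398495 = -0.1586

p = -0.1586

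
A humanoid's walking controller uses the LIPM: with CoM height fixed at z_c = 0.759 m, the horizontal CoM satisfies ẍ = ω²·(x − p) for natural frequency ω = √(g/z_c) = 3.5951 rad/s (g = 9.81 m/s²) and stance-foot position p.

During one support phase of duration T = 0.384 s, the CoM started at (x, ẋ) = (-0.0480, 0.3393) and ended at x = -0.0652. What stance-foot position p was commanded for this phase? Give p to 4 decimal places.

ωT = 3.5951·0.384 = 1.380518; cosh(ωT) = 2.114205, sinh(ωT) = 1.862757
x(T) = p + (x₀−p)·cosh(ωT) + (ẋ₀/ω)·sinh(ωT) ⇒ p·(1 − cosh) = x(T) − x₀·cosh − (ẋ₀/ω)·sinh
numerator   = -0.0652 − (-0.0480)·2.114205 − (0.3393/3.5951)·1.862757 = -0.139522
denominator = 1 − 2.114205 = -1.114205
p = -0.139522 / -1.114205 = 0.1252

p = 0.1252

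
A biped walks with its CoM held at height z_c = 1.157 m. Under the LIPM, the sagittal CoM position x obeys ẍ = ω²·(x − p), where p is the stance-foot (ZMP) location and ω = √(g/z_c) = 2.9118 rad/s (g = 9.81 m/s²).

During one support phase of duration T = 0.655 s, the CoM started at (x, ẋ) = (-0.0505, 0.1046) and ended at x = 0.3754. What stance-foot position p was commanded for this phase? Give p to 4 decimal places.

p = -0.1765

ωT = 2.9118·0.655 = 1.907229; cosh(ωT) = 3.441447, sinh(ωT) = 3.292955
x(T) = p + (x₀−p)·cosh(ωT) + (ẋ₀/ω)·sinh(ωT) ⇒ p·(1 − cosh) = x(T) − x₀·cosh − (ẋ₀/ω)·sinh
numerator   = 0.3754 − (-0.0505)·3.441447 − (0.1046/2.9118)·3.292955 = 0.430901
denominator = 1 − 3.441447 = -2.441447
p = 0.430901 / -2.441447 = -0.1765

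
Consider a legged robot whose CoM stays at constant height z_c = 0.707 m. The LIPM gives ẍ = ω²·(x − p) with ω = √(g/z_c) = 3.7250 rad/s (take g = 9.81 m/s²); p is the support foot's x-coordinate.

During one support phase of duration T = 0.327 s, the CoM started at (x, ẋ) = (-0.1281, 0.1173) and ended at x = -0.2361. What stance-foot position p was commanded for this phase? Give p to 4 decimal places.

ωT = 3.7250·0.327 = 1.218075; cosh(ωT) = 1.838236, sinh(ωT) = 1.542437
x(T) = p + (x₀−p)·cosh(ωT) + (ẋ₀/ω)·sinh(ωT) ⇒ p·(1 − cosh) = x(T) − x₀·cosh − (ẋ₀/ω)·sinh
numerator   = -0.2361 − (-0.1281)·1.838236 − (0.1173/3.7250)·1.542437 = -0.049193
denominator = 1 − 1.838236 = -0.838236
p = -0.049193 / -0.838236 = 0.0587

p = 0.0587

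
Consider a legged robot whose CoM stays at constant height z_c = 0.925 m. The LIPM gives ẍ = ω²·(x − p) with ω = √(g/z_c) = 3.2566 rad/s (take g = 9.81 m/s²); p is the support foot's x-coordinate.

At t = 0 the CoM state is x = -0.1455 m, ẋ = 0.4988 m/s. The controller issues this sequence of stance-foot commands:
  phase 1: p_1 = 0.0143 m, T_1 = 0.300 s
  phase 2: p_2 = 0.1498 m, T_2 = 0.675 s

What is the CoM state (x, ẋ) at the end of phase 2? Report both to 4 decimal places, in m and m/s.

x = -0.5540, ẋ = -2.2004

phase 1: p=0.0143, T=0.300, ωT=0.976980, cosh=1.516434, sinh=1.139988; start (x,ẋ)=(-0.145500, 0.498800) → end (x,ẋ)=(-0.053419, 0.163142)
phase 2: p=0.1498, T=0.675, ωT=2.198205, cosh=4.559915, sinh=4.448913; start (x,ẋ)=(-0.053419, 0.163142) → end (x,ẋ)=(-0.553989, -2.200388)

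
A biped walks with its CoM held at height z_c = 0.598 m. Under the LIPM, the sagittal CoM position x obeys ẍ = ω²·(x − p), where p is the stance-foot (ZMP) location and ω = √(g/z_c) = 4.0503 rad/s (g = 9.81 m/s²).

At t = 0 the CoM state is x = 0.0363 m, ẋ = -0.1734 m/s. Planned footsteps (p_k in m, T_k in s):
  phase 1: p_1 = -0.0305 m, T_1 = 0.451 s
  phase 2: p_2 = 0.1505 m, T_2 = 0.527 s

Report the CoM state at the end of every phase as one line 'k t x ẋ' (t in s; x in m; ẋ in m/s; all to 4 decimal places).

phase 1: p=-0.0305, T=0.451, ωT=1.826685, cosh=3.187102, sinh=3.026156; start (x,ẋ)=(0.036300, -0.173400) → end (x,ẋ)=(0.052844, 0.266113)
phase 2: p=0.1505, T=0.527, ωT=2.134508, cosh=4.285595, sinh=4.167292; start (x,ẋ)=(0.052844, 0.266113) → end (x,ẋ)=(0.005785, -0.507866)

1 0.4510 0.0528 0.2661
2 0.9780 0.0058 -0.5079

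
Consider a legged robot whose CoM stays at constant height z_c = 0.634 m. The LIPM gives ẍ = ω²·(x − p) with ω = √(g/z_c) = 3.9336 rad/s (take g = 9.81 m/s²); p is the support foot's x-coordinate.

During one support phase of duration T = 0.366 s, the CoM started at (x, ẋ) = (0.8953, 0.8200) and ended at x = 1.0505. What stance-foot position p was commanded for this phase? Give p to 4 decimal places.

ωT = 3.9336·0.366 = 1.439698; cosh(ωT) = 2.228210, sinh(ωT) = 1.991210
x(T) = p + (x₀−p)·cosh(ωT) + (ẋ₀/ω)·sinh(ωT) ⇒ p·(1 − cosh) = x(T) − x₀·cosh − (ẋ₀/ω)·sinh
numerator   = 1.0505 − (0.8953)·2.228210 − (0.8200/3.9336)·1.991210 = -1.359505
denominator = 1 − 2.228210 = -1.228210
p = -1.359505 / -1.228210 = 1.1069

p = 1.1069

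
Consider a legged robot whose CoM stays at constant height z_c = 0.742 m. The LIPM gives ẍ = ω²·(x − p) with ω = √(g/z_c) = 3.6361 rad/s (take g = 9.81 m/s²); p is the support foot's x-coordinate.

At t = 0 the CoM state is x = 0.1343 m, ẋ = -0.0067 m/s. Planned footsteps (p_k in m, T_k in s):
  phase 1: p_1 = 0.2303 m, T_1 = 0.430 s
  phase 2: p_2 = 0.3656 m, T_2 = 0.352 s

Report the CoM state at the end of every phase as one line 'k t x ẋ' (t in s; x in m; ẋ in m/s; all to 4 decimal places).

1 0.4300 -0.0132 -0.8137
2 0.7820 -0.7394 -3.8613

phase 1: p=0.2303, T=0.430, ωT=1.563523, cosh=2.492507, sinh=2.283110; start (x,ẋ)=(0.134300, -0.006700) → end (x,ẋ)=(-0.013188, -0.813655)
phase 2: p=0.3656, T=0.352, ωT=1.279907, cosh=1.937185, sinh=1.659121; start (x,ẋ)=(-0.013188, -0.813655) → end (x,ẋ)=(-0.739445, -3.861323)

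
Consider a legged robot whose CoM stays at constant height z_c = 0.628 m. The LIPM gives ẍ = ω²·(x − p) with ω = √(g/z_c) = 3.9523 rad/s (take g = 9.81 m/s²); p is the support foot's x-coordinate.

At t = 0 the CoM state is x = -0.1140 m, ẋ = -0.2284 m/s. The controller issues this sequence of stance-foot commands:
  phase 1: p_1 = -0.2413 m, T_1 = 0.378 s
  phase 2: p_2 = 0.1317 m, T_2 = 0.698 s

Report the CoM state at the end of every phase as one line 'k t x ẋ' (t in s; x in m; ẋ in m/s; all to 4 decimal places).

phase 1: p=-0.2413, T=0.378, ωT=1.493969, cosh=2.339611, sinh=2.115132; start (x,ẋ)=(-0.114000, -0.228400) → end (x,ẋ)=(-0.065699, 0.529814)
phase 2: p=0.1317, T=0.698, ωT=2.758705, cosh=7.921388, sinh=7.858014; start (x,ẋ)=(-0.065699, 0.529814) → end (x,ẋ)=(-0.378591, -1.933805)

1 0.3780 -0.0657 0.5298
2 1.0760 -0.3786 -1.9338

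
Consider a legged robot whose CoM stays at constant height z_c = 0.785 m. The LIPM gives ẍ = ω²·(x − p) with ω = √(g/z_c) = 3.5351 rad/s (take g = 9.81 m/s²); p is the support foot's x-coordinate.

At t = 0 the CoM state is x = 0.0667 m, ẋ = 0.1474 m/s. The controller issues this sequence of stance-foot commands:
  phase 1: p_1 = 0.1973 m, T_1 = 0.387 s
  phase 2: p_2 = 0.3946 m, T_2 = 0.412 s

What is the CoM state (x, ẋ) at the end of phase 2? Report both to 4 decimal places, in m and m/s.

x = -0.8059, ẋ = -4.0454

phase 1: p=0.1973, T=0.387, ωT=1.368084, cosh=2.091205, sinh=1.836611; start (x,ẋ)=(0.066700, 0.147400) → end (x,ẋ)=(0.000768, -0.539690)
phase 2: p=0.3946, T=0.412, ωT=1.456461, cosh=2.261904, sinh=2.028844; start (x,ẋ)=(0.000768, -0.539690) → end (x,ẋ)=(-0.805946, -4.045356)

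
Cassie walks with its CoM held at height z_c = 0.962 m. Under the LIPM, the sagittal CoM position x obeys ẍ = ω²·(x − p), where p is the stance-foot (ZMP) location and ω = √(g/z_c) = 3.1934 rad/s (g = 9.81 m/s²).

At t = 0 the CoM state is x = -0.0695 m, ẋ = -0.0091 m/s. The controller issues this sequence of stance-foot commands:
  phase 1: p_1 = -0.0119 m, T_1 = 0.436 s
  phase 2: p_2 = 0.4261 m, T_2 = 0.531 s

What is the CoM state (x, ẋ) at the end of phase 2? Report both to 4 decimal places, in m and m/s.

x = -1.4719, ẋ = -5.7965

phase 1: p=-0.0119, T=0.436, ωT=1.392322, cosh=2.136341, sinh=1.887844; start (x,ẋ)=(-0.069500, -0.009100) → end (x,ẋ)=(-0.140333, -0.366690)
phase 2: p=0.4261, T=0.531, ωT=1.695695, cosh=2.816953, sinh=2.633482; start (x,ẋ)=(-0.140333, -0.366690) → end (x,ẋ)=(-1.471911, -5.796515)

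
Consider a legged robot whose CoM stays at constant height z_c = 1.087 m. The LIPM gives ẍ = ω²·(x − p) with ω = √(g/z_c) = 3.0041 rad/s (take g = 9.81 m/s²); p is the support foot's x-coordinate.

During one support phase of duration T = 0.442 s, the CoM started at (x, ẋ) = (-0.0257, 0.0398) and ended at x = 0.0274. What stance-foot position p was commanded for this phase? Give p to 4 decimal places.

p = -0.0550

ωT = 3.0041·0.442 = 1.327812; cosh(ωT) = 2.018918, sinh(ωT) = 1.753862
x(T) = p + (x₀−p)·cosh(ωT) + (ẋ₀/ω)·sinh(ωT) ⇒ p·(1 − cosh) = x(T) − x₀·cosh − (ẋ₀/ω)·sinh
numerator   = 0.0274 − (-0.0257)·2.018918 − (0.0398/3.0041)·1.753862 = 0.056050
denominator = 1 − 2.018918 = -1.018918
p = 0.056050 / -1.018918 = -0.0550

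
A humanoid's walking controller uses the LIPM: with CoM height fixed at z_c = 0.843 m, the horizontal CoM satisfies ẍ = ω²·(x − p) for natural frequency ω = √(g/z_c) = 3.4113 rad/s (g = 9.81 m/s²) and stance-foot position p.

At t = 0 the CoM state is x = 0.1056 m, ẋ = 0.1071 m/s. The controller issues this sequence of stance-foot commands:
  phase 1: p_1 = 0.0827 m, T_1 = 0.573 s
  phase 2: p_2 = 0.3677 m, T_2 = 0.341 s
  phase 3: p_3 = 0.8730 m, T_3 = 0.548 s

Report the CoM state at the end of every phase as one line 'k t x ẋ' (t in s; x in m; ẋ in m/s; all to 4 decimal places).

1 0.5730 0.2738 0.6560
2 0.9140 0.4805 0.6897
3 1.4620 0.2100 -1.9487

phase 1: p=0.0827, T=0.573, ωT=1.954675, cosh=3.601617, sinh=3.460006; start (x,ẋ)=(0.105600, 0.107100) → end (x,ẋ)=(0.273806, 0.656025)
phase 2: p=0.3677, T=0.341, ωT=1.163253, cosh=1.756398, sinh=1.443930; start (x,ẋ)=(0.273806, 0.656025) → end (x,ẋ)=(0.480466, 0.689750)
phase 3: p=0.8730, T=0.548, ωT=1.869392, cosh=3.319286, sinh=3.165069; start (x,ẋ)=(0.480466, 0.689750) → end (x,ẋ)=(0.210031, -1.948711)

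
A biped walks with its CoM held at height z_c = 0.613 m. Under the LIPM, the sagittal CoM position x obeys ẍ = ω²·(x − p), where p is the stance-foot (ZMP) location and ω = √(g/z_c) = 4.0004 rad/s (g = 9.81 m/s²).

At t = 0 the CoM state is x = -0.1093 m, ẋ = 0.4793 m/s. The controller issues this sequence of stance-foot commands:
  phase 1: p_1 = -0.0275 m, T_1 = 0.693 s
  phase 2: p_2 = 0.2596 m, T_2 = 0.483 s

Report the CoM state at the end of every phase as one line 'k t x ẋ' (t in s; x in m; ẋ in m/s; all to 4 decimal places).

1 0.6930 0.2702 1.2414
2 1.1760 1.3458 4.5189

phase 1: p=-0.0275, T=0.693, ωT=2.772277, cosh=8.028768, sinh=7.966248; start (x,ẋ)=(-0.109300, 0.479300) → end (x,ẋ)=(0.270207, 1.241371)
phase 2: p=0.2596, T=0.483, ωT=1.932193, cosh=3.524734, sinh=3.379903; start (x,ẋ)=(0.270207, 1.241371) → end (x,ẋ)=(1.345811, 4.518921)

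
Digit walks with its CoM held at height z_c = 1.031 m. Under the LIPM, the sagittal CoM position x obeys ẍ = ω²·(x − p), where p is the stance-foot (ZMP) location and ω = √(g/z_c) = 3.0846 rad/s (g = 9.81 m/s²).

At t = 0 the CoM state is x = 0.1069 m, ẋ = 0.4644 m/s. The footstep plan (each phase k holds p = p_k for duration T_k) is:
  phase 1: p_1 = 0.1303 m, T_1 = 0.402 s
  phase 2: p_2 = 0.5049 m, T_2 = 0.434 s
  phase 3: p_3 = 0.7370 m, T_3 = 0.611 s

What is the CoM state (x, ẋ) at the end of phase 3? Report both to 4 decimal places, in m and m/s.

phase 1: p=0.1303, T=0.402, ωT=1.240009, cosh=1.872513, sinh=1.583132; start (x,ẋ)=(0.106900, 0.464400) → end (x,ẋ)=(0.324831, 0.755325)
phase 2: p=0.5049, T=0.434, ωT=1.338716, cosh=2.038163, sinh=1.775981; start (x,ẋ)=(0.324831, 0.755325) → end (x,ẋ)=(0.572773, 0.553022)
phase 3: p=0.7370, T=0.611, ωT=1.884691, cosh=3.368096, sinh=3.216220; start (x,ẋ)=(0.572773, 0.553022) → end (x,ẋ)=(0.760488, 0.233378)

x = 0.7605, ẋ = 0.2334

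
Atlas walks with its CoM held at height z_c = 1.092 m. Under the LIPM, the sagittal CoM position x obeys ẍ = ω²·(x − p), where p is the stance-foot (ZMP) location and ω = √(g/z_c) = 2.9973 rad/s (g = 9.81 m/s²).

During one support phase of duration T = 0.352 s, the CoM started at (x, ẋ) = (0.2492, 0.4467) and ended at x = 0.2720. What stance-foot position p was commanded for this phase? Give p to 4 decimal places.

p = 0.5201

ωT = 2.9973·0.352 = 1.055050; cosh(ωT) = 1.610146, sinh(ωT) = 1.261971
x(T) = p + (x₀−p)·cosh(ωT) + (ẋ₀/ω)·sinh(ωT) ⇒ p·(1 − cosh) = x(T) − x₀·cosh − (ẋ₀/ω)·sinh
numerator   = 0.2720 − (0.2492)·1.610146 − (0.4467/2.9973)·1.261971 = -0.317325
denominator = 1 − 1.610146 = -0.610146
p = -0.317325 / -0.610146 = 0.5201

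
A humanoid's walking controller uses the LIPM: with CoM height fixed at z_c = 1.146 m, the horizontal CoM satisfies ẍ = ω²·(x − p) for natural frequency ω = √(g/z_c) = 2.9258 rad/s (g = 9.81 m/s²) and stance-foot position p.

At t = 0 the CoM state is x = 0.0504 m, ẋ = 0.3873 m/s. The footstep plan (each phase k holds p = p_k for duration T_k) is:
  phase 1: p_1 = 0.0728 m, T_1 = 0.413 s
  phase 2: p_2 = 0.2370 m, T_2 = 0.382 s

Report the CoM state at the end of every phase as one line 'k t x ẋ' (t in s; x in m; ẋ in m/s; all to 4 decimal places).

1 0.4130 0.2338 0.6063
2 0.7950 0.5145 1.0131

phase 1: p=0.0728, T=0.413, ωT=1.208355, cosh=1.823331, sinh=1.524643; start (x,ẋ)=(0.050400, 0.387300) → end (x,ẋ)=(0.233781, 0.606254)
phase 2: p=0.2370, T=0.382, ωT=1.117656, cosh=1.692361, sinh=1.365316; start (x,ẋ)=(0.233781, 0.606254) → end (x,ẋ)=(0.514458, 1.013141)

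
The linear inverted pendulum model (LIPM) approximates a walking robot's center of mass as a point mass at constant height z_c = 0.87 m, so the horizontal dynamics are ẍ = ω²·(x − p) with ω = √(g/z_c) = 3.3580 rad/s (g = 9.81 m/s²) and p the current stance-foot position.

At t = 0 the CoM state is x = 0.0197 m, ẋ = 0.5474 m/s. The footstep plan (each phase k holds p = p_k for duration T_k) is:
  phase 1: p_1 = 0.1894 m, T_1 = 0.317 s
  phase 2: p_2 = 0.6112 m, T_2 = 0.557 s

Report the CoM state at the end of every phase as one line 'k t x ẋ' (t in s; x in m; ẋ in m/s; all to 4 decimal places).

1 0.3170 0.1223 0.1601
2 0.8740 -0.8620 -4.6694

phase 1: p=0.1894, T=0.317, ωT=1.064486, cosh=1.622127, sinh=1.277222; start (x,ẋ)=(0.019700, 0.547400) → end (x,ẋ)=(0.122330, 0.160124)
phase 2: p=0.6112, T=0.557, ωT=1.870406, cosh=3.322496, sinh=3.168435; start (x,ẋ)=(0.122330, 0.160124) → end (x,ẋ)=(-0.861985, -4.669375)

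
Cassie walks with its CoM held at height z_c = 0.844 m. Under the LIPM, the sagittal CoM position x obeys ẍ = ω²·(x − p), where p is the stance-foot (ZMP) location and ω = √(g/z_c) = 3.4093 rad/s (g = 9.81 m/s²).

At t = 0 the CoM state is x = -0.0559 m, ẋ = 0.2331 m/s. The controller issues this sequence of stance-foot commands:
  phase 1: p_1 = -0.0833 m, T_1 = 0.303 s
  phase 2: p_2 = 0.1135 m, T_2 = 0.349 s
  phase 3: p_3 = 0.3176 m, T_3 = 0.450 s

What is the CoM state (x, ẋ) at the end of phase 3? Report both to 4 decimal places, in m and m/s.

x = 0.3662, ẋ = 0.3630

phase 1: p=-0.0833, T=0.303, ωT=1.033018, cosh=1.582732, sinh=1.226800; start (x,ẋ)=(-0.055900, 0.233100) → end (x,ẋ)=(0.043945, 0.483536)
phase 2: p=0.1135, T=0.349, ωT=1.189846, cosh=1.795421, sinh=1.491153; start (x,ẋ)=(0.043945, 0.483536) → end (x,ẋ)=(0.200108, 0.514550)
phase 3: p=0.3176, T=0.450, ωT=1.534185, cosh=2.426588, sinh=2.210957; start (x,ẋ)=(0.200108, 0.514550) → end (x,ẋ)=(0.366186, 0.362970)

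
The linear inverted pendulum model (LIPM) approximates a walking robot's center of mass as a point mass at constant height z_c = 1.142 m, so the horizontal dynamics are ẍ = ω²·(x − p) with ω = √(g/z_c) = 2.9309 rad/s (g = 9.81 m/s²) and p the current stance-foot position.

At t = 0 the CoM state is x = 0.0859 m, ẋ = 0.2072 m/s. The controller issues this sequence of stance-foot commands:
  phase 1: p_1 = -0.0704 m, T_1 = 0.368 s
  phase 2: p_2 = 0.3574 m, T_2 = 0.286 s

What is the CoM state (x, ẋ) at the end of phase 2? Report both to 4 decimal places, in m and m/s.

x = 0.5483, ẋ = 1.0648

phase 1: p=-0.0704, T=0.368, ωT=1.078571, cosh=1.640278, sinh=1.300197; start (x,ẋ)=(0.085900, 0.207200) → end (x,ẋ)=(0.277893, 0.935485)
phase 2: p=0.3574, T=0.286, ωT=0.838237, cosh=1.372380, sinh=0.939908; start (x,ẋ)=(0.277893, 0.935485) → end (x,ẋ)=(0.548286, 1.064817)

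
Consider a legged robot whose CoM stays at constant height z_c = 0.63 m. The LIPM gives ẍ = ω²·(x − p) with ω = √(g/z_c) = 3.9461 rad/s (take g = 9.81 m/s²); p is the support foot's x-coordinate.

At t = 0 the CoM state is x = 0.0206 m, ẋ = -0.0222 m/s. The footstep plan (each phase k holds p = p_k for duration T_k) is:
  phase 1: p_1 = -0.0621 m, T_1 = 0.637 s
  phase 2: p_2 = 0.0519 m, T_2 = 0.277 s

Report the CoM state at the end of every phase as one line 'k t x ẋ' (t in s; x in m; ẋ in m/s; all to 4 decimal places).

1 0.6370 0.4174 1.8640
2 0.9140 1.2839 5.0028

phase 1: p=-0.0621, T=0.637, ωT=2.513666, cosh=6.215545, sinh=6.134574; start (x,ẋ)=(0.020600, -0.022200) → end (x,ẋ)=(0.417414, 1.863987)
phase 2: p=0.0519, T=0.277, ωT=1.093070, cosh=1.659302, sinh=1.324116; start (x,ẋ)=(0.417414, 1.863987) → end (x,ẋ)=(1.283859, 5.002761)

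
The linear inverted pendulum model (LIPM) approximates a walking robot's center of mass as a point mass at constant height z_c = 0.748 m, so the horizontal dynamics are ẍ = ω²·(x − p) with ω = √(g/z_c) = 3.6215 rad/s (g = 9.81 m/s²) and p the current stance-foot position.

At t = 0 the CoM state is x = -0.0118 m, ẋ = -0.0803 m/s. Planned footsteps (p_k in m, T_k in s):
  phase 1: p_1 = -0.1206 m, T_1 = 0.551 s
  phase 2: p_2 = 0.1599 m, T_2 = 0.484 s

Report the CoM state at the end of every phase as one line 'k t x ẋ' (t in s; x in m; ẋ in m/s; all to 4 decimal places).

1 0.5510 0.2069 1.1215
2 1.0350 1.1663 3.8096

phase 1: p=-0.1206, T=0.551, ωT=1.995447, cosh=3.745720, sinh=3.609767; start (x,ẋ)=(-0.011800, -0.080300) → end (x,ẋ)=(0.206894, 1.121536)
phase 2: p=0.1599, T=0.484, ωT=1.752806, cosh=2.972030, sinh=2.798743; start (x,ẋ)=(0.206894, 1.121536) → end (x,ẋ)=(1.166307, 3.809558)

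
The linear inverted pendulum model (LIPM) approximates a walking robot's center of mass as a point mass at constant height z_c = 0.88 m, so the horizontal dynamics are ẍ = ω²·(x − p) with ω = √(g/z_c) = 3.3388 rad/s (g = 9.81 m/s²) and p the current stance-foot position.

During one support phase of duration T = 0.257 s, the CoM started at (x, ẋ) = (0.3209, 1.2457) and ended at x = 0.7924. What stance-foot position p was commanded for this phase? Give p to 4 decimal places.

p = 0.0383

ωT = 3.3388·0.257 = 0.858072; cosh(ωT) = 1.391293, sinh(ωT) = 0.967315
x(T) = p + (x₀−p)·cosh(ωT) + (ẋ₀/ω)·sinh(ωT) ⇒ p·(1 − cosh) = x(T) − x₀·cosh − (ẋ₀/ω)·sinh
numerator   = 0.7924 − (0.3209)·1.391293 − (1.2457/3.3388)·0.967315 = -0.014969
denominator = 1 − 1.391293 = -0.391293
p = -0.014969 / -0.391293 = 0.0383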